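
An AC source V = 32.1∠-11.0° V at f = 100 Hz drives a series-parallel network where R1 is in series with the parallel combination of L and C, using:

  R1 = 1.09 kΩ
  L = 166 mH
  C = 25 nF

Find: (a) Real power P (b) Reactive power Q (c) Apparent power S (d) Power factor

Step 1 — Angular frequency: ω = 2π·f = 2π·100 = 628.3 rad/s.
Step 2 — Component impedances:
  R1: Z = R = 1090 Ω
  L: Z = jωL = j·628.3·0.166 = 0 + j104.3 Ω
  C: Z = 1/(jωC) = -j/(ω·C) = 0 - j6.366e+04 Ω
Step 3 — Parallel branch: L || C = 1/(1/L + 1/C) = 0 + j104.5 Ω.
Step 4 — Series with R1: Z_total = R1 + (L || C) = 1090 + j104.5 Ω = 1095∠5.5° Ω.
Step 5 — Source phasor: V = 32.1∠-11.0° V = 31.51 - j6.125 V.
Step 6 — Current: I = V / Z = 0.02811 - j0.008314 A = 0.02932∠-16.5° A.
Step 7 — Complex power: S = V·I* = 0.9367 + j0.08978 VA.
Step 8 — Real power: P = Re(S) = 0.9367 W.
Step 9 — Reactive power: Q = Im(S) = 0.08978 VAR.
Step 10 — Apparent power: |S| = 0.941 VA.
Step 11 — Power factor: PF = P/|S| = 0.9954 (lagging).

(a) P = 0.9367 W  (b) Q = 0.08978 VAR  (c) S = 0.941 VA  (d) PF = 0.9954 (lagging)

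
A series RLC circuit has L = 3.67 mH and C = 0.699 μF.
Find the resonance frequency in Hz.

Step 1 — Resonance condition Im(Z)=0 gives ω₀ = 1/√(LC).
Step 2 — ω₀ = 1/√(0.00367·6.99e-07) = 1.974e+04 rad/s.
Step 3 — f₀ = ω₀/(2π) = 3142 Hz.

f₀ = 3142 Hz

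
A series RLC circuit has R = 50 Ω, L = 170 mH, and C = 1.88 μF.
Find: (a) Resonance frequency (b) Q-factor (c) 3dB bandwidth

Step 1 — Resonance condition Im(Z)=0 gives ω₀ = 1/√(LC).
Step 2 — ω₀ = 1/√(0.17·1.88e-06) = 1769 rad/s.
Step 3 — f₀ = ω₀/(2π) = 281.5 Hz.
Step 4 — Series Q: Q = ω₀L/R = 1769·0.17/50 = 6.014.
Step 5 — 3dB bandwidth: Δω = ω₀/Q = 294.1 rad/s; BW = Δω/(2π) = 46.81 Hz.

(a) f₀ = 281.5 Hz  (b) Q = 6.014  (c) BW = 46.81 Hz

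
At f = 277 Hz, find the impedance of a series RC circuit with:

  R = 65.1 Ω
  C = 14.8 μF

Step 1 — Angular frequency: ω = 2π·f = 2π·277 = 1740 rad/s.
Step 2 — Component impedances:
  R: Z = R = 65.1 Ω
  C: Z = 1/(jωC) = -j/(ω·C) = 0 - j38.82 Ω
Step 3 — Series combination: Z_total = R + C = 65.1 - j38.82 Ω = 75.8∠-30.8° Ω.

Z = 65.1 - j38.82 Ω = 75.8∠-30.8° Ω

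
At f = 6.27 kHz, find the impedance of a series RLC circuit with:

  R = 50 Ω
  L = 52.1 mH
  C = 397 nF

Step 1 — Angular frequency: ω = 2π·f = 2π·6270 = 3.94e+04 rad/s.
Step 2 — Component impedances:
  R: Z = R = 50 Ω
  L: Z = jωL = j·3.94e+04·0.0521 = 0 + j2053 Ω
  C: Z = 1/(jωC) = -j/(ω·C) = 0 - j63.94 Ω
Step 3 — Series combination: Z_total = R + L + C = 50 + j1989 Ω = 1989∠88.6° Ω.

Z = 50 + j1989 Ω = 1989∠88.6° Ω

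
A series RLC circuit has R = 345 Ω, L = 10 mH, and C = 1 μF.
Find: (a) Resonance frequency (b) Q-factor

Step 1 — Resonance condition Im(Z)=0 gives ω₀ = 1/√(LC).
Step 2 — ω₀ = 1/√(0.01·1e-06) = 1e+04 rad/s.
Step 3 — f₀ = ω₀/(2π) = 1592 Hz.
Step 4 — Series Q: Q = ω₀L/R = 1e+04·0.01/345 = 0.2899.

(a) f₀ = 1592 Hz  (b) Q = 0.2899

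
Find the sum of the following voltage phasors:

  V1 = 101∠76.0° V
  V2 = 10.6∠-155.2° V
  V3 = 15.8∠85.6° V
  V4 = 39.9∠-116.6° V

Step 1 — Convert each phasor to rectangular form:
  V1 = 101·(cos(76.0°) + j·sin(76.0°)) = 24.43 + j98 V
  V2 = 10.6·(cos(-155.2°) + j·sin(-155.2°)) = -9.622 - j4.446 V
  V3 = 15.8·(cos(85.6°) + j·sin(85.6°)) = 1.212 + j15.75 V
  V4 = 39.9·(cos(-116.6°) + j·sin(-116.6°)) = -17.87 - j35.68 V
Step 2 — Sum components: V_total = -1.842 + j73.63 V.
Step 3 — Convert to polar: |V_total| = 73.65 V, ∠V_total = 91.4°.

V_total = 73.65∠91.4° V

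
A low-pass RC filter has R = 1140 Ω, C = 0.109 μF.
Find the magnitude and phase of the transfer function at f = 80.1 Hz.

Step 1 — Angular frequency: ω = 2π·80.1 = 503.3 rad/s.
Step 2 — Transfer function: H(jω) = 1/(1 + jωRC).
Step 3 — Denominator: 1 + jωRC = 1 + j·503.3·1140·1.09e-07 = 1 + j0.06254.
Step 4 — H = 0.9961 - j0.06229.
Step 5 — Magnitude: |H| = 0.9981 (-0.0 dB); phase: φ = -3.6°.

|H| = 0.9981 (-0.0 dB), φ = -3.6°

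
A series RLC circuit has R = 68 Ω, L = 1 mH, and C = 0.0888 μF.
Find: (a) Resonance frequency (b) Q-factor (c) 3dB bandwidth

Step 1 — Resonance: ω₀ = 1/√(LC) = 1/√(0.001·8.88e-08) = 1.061e+05 rad/s.
Step 2 — f₀ = ω₀/(2π) = 1.689e+04 Hz.
Step 3 — Series Q: Q = ω₀L/R = 1.061e+05·0.001/68 = 1.561.
Step 4 — Bandwidth: Δω = ω₀/Q = 6.8e+04 rad/s; BW = Δω/(2π) = 1.082e+04 Hz.

(a) f₀ = 1.689e+04 Hz  (b) Q = 1.561  (c) BW = 1.082e+04 Hz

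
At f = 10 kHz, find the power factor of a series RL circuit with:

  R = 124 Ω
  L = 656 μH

Step 1 — Angular frequency: ω = 2π·f = 2π·1e+04 = 6.283e+04 rad/s.
Step 2 — Component impedances:
  R: Z = R = 124 Ω
  L: Z = jωL = j·6.283e+04·0.000656 = 0 + j41.22 Ω
Step 3 — Series combination: Z_total = R + L = 124 + j41.22 Ω = 130.7∠18.4° Ω.
Step 4 — Power factor: PF = cos(φ) = Re(Z)/|Z| = 124/130.671 = 0.9489.
Step 5 — Type: Im(Z) = 41.22 ⇒ lagging (phase φ = 18.4°).

PF = 0.9489 (lagging, φ = 18.4°)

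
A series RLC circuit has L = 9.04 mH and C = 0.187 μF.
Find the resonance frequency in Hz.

Step 1 — Resonance condition Im(Z)=0 gives ω₀ = 1/√(LC).
Step 2 — ω₀ = 1/√(0.00904·1.87e-07) = 2.432e+04 rad/s.
Step 3 — f₀ = ω₀/(2π) = 3871 Hz.

f₀ = 3871 Hz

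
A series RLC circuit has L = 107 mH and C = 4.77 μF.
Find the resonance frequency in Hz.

Step 1 — Resonance condition Im(Z)=0 gives ω₀ = 1/√(LC).
Step 2 — ω₀ = 1/√(0.107·4.77e-06) = 1400 rad/s.
Step 3 — f₀ = ω₀/(2π) = 222.8 Hz.

f₀ = 222.8 Hz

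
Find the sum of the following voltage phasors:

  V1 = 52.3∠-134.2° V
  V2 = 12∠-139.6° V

Step 1 — Convert each phasor to rectangular form:
  V1 = 52.3·(cos(-134.2°) + j·sin(-134.2°)) = -36.46 - j37.49 V
  V2 = 12·(cos(-139.6°) + j·sin(-139.6°)) = -9.138 - j7.777 V
Step 2 — Sum components: V_total = -45.6 - j45.27 V.
Step 3 — Convert to polar: |V_total| = 64.26 V, ∠V_total = -135.2°.

V_total = 64.26∠-135.2° V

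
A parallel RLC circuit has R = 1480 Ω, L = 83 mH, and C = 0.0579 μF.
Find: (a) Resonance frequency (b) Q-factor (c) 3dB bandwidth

Step 1 — Resonance: ω₀ = 1/√(LC) = 1/√(0.083·5.79e-08) = 1.443e+04 rad/s.
Step 2 — f₀ = ω₀/(2π) = 2296 Hz.
Step 3 — Parallel Q: Q = R/(ω₀L) = 1480/(1.443e+04·0.083) = 1.236.
Step 4 — Bandwidth: Δω = ω₀/Q = 1.167e+04 rad/s; BW = Δω/(2π) = 1857 Hz.

(a) f₀ = 2296 Hz  (b) Q = 1.236  (c) BW = 1857 Hz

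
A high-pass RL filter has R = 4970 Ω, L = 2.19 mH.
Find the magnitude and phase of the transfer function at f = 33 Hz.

Step 1 — Angular frequency: ω = 2π·33 = 207.3 rad/s.
Step 2 — Transfer function: H(jω) = jωL/(R + jωL).
Step 3 — Numerator jωL = j·0.4541; denominator R + jωL = 4970 + j0.4541.
Step 4 — H = 8.348e-09 + j9.137e-05.
Step 5 — Magnitude: |H| = 9.137e-05 (-80.8 dB); phase: φ = 90.0°.

|H| = 9.137e-05 (-80.8 dB), φ = 90.0°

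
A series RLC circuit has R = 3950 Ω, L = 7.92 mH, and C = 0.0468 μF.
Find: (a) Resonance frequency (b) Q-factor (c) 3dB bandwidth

Step 1 — Resonance: ω₀ = 1/√(LC) = 1/√(0.00792·4.68e-08) = 5.194e+04 rad/s.
Step 2 — f₀ = ω₀/(2π) = 8267 Hz.
Step 3 — Series Q: Q = ω₀L/R = 5.194e+04·0.00792/3950 = 0.1041.
Step 4 — Bandwidth: Δω = ω₀/Q = 4.987e+05 rad/s; BW = Δω/(2π) = 7.938e+04 Hz.

(a) f₀ = 8267 Hz  (b) Q = 0.1041  (c) BW = 7.938e+04 Hz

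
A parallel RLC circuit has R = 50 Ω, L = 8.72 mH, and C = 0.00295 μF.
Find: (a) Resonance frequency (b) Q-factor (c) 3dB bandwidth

Step 1 — Resonance: ω₀ = 1/√(LC) = 1/√(0.00872·2.95e-09) = 1.972e+05 rad/s.
Step 2 — f₀ = ω₀/(2π) = 3.138e+04 Hz.
Step 3 — Parallel Q: Q = R/(ω₀L) = 50/(1.972e+05·0.00872) = 0.02908.
Step 4 — Bandwidth: Δω = ω₀/Q = 6.78e+06 rad/s; BW = Δω/(2π) = 1.079e+06 Hz.

(a) f₀ = 3.138e+04 Hz  (b) Q = 0.02908  (c) BW = 1.079e+06 Hz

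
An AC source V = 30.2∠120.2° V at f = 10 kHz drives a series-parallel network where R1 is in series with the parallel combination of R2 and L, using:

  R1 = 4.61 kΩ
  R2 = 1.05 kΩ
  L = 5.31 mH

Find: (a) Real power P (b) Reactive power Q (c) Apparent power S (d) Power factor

Step 1 — Angular frequency: ω = 2π·f = 2π·1e+04 = 6.283e+04 rad/s.
Step 2 — Component impedances:
  R1: Z = R = 4610 Ω
  R2: Z = R = 1050 Ω
  L: Z = jωL = j·6.283e+04·0.00531 = 0 + j333.6 Ω
Step 3 — Parallel branch: R2 || L = 1/(1/R2 + 1/L) = 96.29 + j303 Ω.
Step 4 — Series with R1: Z_total = R1 + (R2 || L) = 4706 + j303 Ω = 4716∠3.7° Ω.
Step 5 — Source phasor: V = 30.2∠120.2° V = -15.19 + j26.1 V.
Step 6 — Current: I = V / Z = -0.002859 + j0.00573 A = 0.006404∠116.5° A.
Step 7 — Complex power: S = V·I* = 0.193 + j0.01243 VA.
Step 8 — Real power: P = Re(S) = 0.193 W.
Step 9 — Reactive power: Q = Im(S) = 0.01243 VAR.
Step 10 — Apparent power: |S| = 0.1934 VA.
Step 11 — Power factor: PF = P/|S| = 0.9979 (lagging).

(a) P = 0.193 W  (b) Q = 0.01243 VAR  (c) S = 0.1934 VA  (d) PF = 0.9979 (lagging)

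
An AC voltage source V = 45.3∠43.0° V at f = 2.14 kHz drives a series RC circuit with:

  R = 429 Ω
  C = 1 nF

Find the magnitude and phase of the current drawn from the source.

Step 1 — Angular frequency: ω = 2π·f = 2π·2140 = 1.345e+04 rad/s.
Step 2 — Component impedances:
  R: Z = R = 429 Ω
  C: Z = 1/(jωC) = -j/(ω·C) = 0 - j7.437e+04 Ω
Step 3 — Series combination: Z_total = R + C = 429 - j7.437e+04 Ω = 7.437e+04∠-89.7° Ω.
Step 4 — Source phasor: V = 45.3∠43.0° V = 33.13 + j30.89 V.
Step 5 — Ohm's law: I = V / Z_total = (33.13 + j30.89) / (429 - j7.437e+04) = -0.0004128 + j0.0004479 A.
Step 6 — Convert to polar: |I| = 0.0006091 A, ∠I = 132.7°.

I = 0.0006091∠132.7° A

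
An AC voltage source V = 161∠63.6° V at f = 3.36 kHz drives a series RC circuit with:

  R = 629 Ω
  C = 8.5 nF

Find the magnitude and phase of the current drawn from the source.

Step 1 — Angular frequency: ω = 2π·f = 2π·3360 = 2.111e+04 rad/s.
Step 2 — Component impedances:
  R: Z = R = 629 Ω
  C: Z = 1/(jωC) = -j/(ω·C) = 0 - j5573 Ω
Step 3 — Series combination: Z_total = R + C = 629 - j5573 Ω = 5608∠-83.6° Ω.
Step 4 — Source phasor: V = 161∠63.6° V = 71.59 + j144.2 V.
Step 5 — Ohm's law: I = V / Z_total = (71.59 + j144.2) / (629 - j5573) = -0.02412 + j0.01557 A.
Step 6 — Convert to polar: |I| = 0.02871 A, ∠I = 147.2°.

I = 0.02871∠147.2° A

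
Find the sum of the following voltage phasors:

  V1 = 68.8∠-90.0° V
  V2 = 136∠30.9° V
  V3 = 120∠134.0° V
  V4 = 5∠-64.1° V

Step 1 — Convert each phasor to rectangular form:
  V1 = 68.8·(cos(-90.0°) + j·sin(-90.0°)) = 0 - j68.8 V
  V2 = 136·(cos(30.9°) + j·sin(30.9°)) = 116.7 + j69.84 V
  V3 = 120·(cos(134.0°) + j·sin(134.0°)) = -83.36 + j86.32 V
  V4 = 5·(cos(-64.1°) + j·sin(-64.1°)) = 2.184 - j4.498 V
Step 2 — Sum components: V_total = 35.52 + j82.86 V.
Step 3 — Convert to polar: |V_total| = 90.16 V, ∠V_total = 66.8°.

V_total = 90.16∠66.8° V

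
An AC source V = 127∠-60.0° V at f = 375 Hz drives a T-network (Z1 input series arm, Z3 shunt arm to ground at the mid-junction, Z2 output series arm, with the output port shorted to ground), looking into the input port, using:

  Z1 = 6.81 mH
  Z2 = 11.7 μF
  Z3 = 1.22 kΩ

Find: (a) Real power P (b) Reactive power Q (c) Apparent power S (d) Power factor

Step 1 — Angular frequency: ω = 2π·f = 2π·375 = 2356 rad/s.
Step 2 — Component impedances:
  Z1: Z = jωL = j·2356·0.00681 = 0 + j16.05 Ω
  Z2: Z = 1/(jωC) = -j/(ω·C) = 0 - j36.27 Ω
  Z3: Z = R = 1220 Ω
Step 3 — With the output port shorted to ground, the output series arm Z2 runs from the junction to ground; the shunt arm Z3 also runs from the junction to ground. They appear in parallel: Z3 || Z2 = 1.078 - j36.24 Ω.
Step 4 — Series with input arm Z1: Z_in = Z1 + (Z3 || Z2) = 1.078 - j20.2 Ω = 20.23∠-86.9° Ω.
Step 5 — Source phasor: V = 127∠-60.0° V = 63.5 - j110 V.
Step 6 — Current: I = V / Z = 5.597 + j2.845 A = 6.279∠26.9° A.
Step 7 — Complex power: S = V·I* = 42.49 - j796.3 VA.
Step 8 — Real power: P = Re(S) = 42.49 W.
Step 9 — Reactive power: Q = Im(S) = -796.3 VAR.
Step 10 — Apparent power: |S| = 797.5 VA.
Step 11 — Power factor: PF = P/|S| = 0.05328 (leading).

(a) P = 42.49 W  (b) Q = -796.3 VAR  (c) S = 797.5 VA  (d) PF = 0.05328 (leading)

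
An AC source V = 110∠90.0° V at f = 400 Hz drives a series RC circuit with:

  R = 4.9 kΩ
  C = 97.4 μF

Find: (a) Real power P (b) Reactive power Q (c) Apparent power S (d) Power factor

Step 1 — Angular frequency: ω = 2π·f = 2π·400 = 2513 rad/s.
Step 2 — Component impedances:
  R: Z = R = 4900 Ω
  C: Z = 1/(jωC) = -j/(ω·C) = 0 - j4.085 Ω
Step 3 — Series combination: Z_total = R + C = 4900 - j4.085 Ω = 4900∠-0.0° Ω.
Step 4 — Source phasor: V = 110∠90.0° V = 0 + j110 V.
Step 5 — Current: I = V / Z = -1.872e-05 + j0.02245 A = 0.02245∠90.0° A.
Step 6 — Complex power: S = V·I* = 2.469 - j0.002059 VA.
Step 7 — Real power: P = Re(S) = 2.469 W.
Step 8 — Reactive power: Q = Im(S) = -0.002059 VAR.
Step 9 — Apparent power: |S| = 2.469 VA.
Step 10 — Power factor: PF = P/|S| = 1 (leading).

(a) P = 2.469 W  (b) Q = -0.002059 VAR  (c) S = 2.469 VA  (d) PF = 1 (leading)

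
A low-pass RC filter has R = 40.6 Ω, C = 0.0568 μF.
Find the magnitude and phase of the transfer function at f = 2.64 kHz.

Step 1 — Angular frequency: ω = 2π·2640 = 1.659e+04 rad/s.
Step 2 — Transfer function: H(jω) = 1/(1 + jωRC).
Step 3 — Denominator: 1 + jωRC = 1 + j·1.659e+04·40.6·5.68e-08 = 1 + j0.03825.
Step 4 — H = 0.9985 - j0.0382.
Step 5 — Magnitude: |H| = 0.9993 (-0.0 dB); phase: φ = -2.2°.

|H| = 0.9993 (-0.0 dB), φ = -2.2°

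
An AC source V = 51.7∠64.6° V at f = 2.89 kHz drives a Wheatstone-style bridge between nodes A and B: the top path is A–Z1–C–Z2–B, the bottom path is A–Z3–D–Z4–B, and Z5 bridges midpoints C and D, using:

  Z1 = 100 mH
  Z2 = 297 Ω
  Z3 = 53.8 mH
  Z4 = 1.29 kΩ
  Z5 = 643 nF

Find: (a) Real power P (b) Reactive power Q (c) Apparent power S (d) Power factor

Step 1 — Angular frequency: ω = 2π·f = 2π·2890 = 1.816e+04 rad/s.
Step 2 — Component impedances:
  Z1: Z = jωL = j·1.816e+04·0.1 = 0 + j1816 Ω
  Z2: Z = R = 297 Ω
  Z3: Z = jωL = j·1.816e+04·0.0538 = 0 + j976.9 Ω
  Z4: Z = R = 1290 Ω
  Z5: Z = 1/(jωC) = -j/(ω·C) = 0 - j85.65 Ω
Step 3 — Bridge requires nodal analysis (the Z5 bridge couples midpoints C and D, so the two paths cannot be reduced to a simple series/parallel combination). Setting node B to ground and injecting 1 A at node A, the 3-node admittance system at A, C, D solves to V_A = Z_AB = 242.5 + j616.3 Ω = 662.3∠68.5° Ω.
Step 4 — Source phasor: V = 51.7∠64.6° V = 22.18 + j46.7 V.
Step 5 — Current: I = V / Z = 0.07788 - j0.005342 A = 0.07806∠-3.9° A.
Step 6 — Complex power: S = V·I* = 1.478 + j3.756 VA.
Step 7 — Real power: P = Re(S) = 1.478 W.
Step 8 — Reactive power: Q = Im(S) = 3.756 VAR.
Step 9 — Apparent power: |S| = 4.036 VA.
Step 10 — Power factor: PF = P/|S| = 0.3661 (lagging).

(a) P = 1.478 W  (b) Q = 3.756 VAR  (c) S = 4.036 VA  (d) PF = 0.3661 (lagging)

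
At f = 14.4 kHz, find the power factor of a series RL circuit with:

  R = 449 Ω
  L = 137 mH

Step 1 — Angular frequency: ω = 2π·f = 2π·1.44e+04 = 9.048e+04 rad/s.
Step 2 — Component impedances:
  R: Z = R = 449 Ω
  L: Z = jωL = j·9.048e+04·0.137 = 0 + j1.24e+04 Ω
Step 3 — Series combination: Z_total = R + L = 449 + j1.24e+04 Ω = 1.24e+04∠87.9° Ω.
Step 4 — Power factor: PF = cos(φ) = Re(Z)/|Z| = 449/12404 = 0.0362.
Step 5 — Type: Im(Z) = 1.24e+04 ⇒ lagging (phase φ = 87.9°).

PF = 0.0362 (lagging, φ = 87.9°)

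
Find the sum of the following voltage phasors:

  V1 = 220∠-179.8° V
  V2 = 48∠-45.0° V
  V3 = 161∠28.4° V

Step 1 — Convert each phasor to rectangular form:
  V1 = 220·(cos(-179.8°) + j·sin(-179.8°)) = -220 - j0.7679 V
  V2 = 48·(cos(-45.0°) + j·sin(-45.0°)) = 33.94 - j33.94 V
  V3 = 161·(cos(28.4°) + j·sin(28.4°)) = 141.6 + j76.58 V
Step 2 — Sum components: V_total = -44.43 + j41.87 V.
Step 3 — Convert to polar: |V_total| = 61.05 V, ∠V_total = 136.7°.

V_total = 61.05∠136.7° V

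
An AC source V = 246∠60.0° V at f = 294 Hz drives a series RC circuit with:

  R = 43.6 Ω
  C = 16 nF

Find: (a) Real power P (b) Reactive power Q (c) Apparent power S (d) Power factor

Step 1 — Angular frequency: ω = 2π·f = 2π·294 = 1847 rad/s.
Step 2 — Component impedances:
  R: Z = R = 43.6 Ω
  C: Z = 1/(jωC) = -j/(ω·C) = 0 - j3.383e+04 Ω
Step 3 — Series combination: Z_total = R + C = 43.6 - j3.383e+04 Ω = 3.383e+04∠-89.9° Ω.
Step 4 — Source phasor: V = 246∠60.0° V = 123 + j213 V.
Step 5 — Current: I = V / Z = -0.006292 + j0.003644 A = 0.007271∠149.9° A.
Step 6 — Complex power: S = V·I* = 0.002305 - j1.789 VA.
Step 7 — Real power: P = Re(S) = 0.002305 W.
Step 8 — Reactive power: Q = Im(S) = -1.789 VAR.
Step 9 — Apparent power: |S| = 1.789 VA.
Step 10 — Power factor: PF = P/|S| = 0.001289 (leading).

(a) P = 0.002305 W  (b) Q = -1.789 VAR  (c) S = 1.789 VA  (d) PF = 0.001289 (leading)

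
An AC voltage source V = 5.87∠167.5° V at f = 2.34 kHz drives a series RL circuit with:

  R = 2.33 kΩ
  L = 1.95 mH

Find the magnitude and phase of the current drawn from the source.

Step 1 — Angular frequency: ω = 2π·f = 2π·2340 = 1.47e+04 rad/s.
Step 2 — Component impedances:
  R: Z = R = 2330 Ω
  L: Z = jωL = j·1.47e+04·0.00195 = 0 + j28.67 Ω
Step 3 — Series combination: Z_total = R + L = 2330 + j28.67 Ω = 2330∠0.7° Ω.
Step 4 — Source phasor: V = 5.87∠167.5° V = -5.731 + j1.271 V.
Step 5 — Ohm's law: I = V / Z_total = (-5.731 + j1.271) / (2330 + j28.67) = -0.002453 + j0.0005755 A.
Step 6 — Convert to polar: |I| = 0.002519 A, ∠I = 166.8°.

I = 0.002519∠166.8° A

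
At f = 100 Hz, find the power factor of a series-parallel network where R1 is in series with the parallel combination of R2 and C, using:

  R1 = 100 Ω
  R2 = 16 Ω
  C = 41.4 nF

Step 1 — Angular frequency: ω = 2π·f = 2π·100 = 628.3 rad/s.
Step 2 — Component impedances:
  R1: Z = R = 100 Ω
  R2: Z = R = 16 Ω
  C: Z = 1/(jωC) = -j/(ω·C) = 0 - j3.844e+04 Ω
Step 3 — Parallel branch: R2 || C = 1/(1/R2 + 1/C) = 16 - j0.006659 Ω.
Step 4 — Series with R1: Z_total = R1 + (R2 || C) = 116 - j0.006659 Ω = 116∠-0.0° Ω.
Step 5 — Power factor: PF = cos(φ) = Re(Z)/|Z| = 116/116 = 1.
Step 6 — Type: Im(Z) = -0.006659 ⇒ leading (phase φ = -0.0°).

PF = 1 (leading, φ = -0.0°)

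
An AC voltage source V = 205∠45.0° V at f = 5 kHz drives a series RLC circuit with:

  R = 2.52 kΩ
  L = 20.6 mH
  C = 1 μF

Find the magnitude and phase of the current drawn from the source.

Step 1 — Angular frequency: ω = 2π·f = 2π·5000 = 3.142e+04 rad/s.
Step 2 — Component impedances:
  R: Z = R = 2520 Ω
  L: Z = jωL = j·3.142e+04·0.0206 = 0 + j647.2 Ω
  C: Z = 1/(jωC) = -j/(ω·C) = 0 - j31.83 Ω
Step 3 — Series combination: Z_total = R + L + C = 2520 + j615.3 Ω = 2594∠13.7° Ω.
Step 4 — Source phasor: V = 205∠45.0° V = 145 + j145 V.
Step 5 — Ohm's law: I = V / Z_total = (145 + j145) / (2520 + j615.3) = 0.06754 + j0.04103 A.
Step 6 — Convert to polar: |I| = 0.07903 A, ∠I = 31.3°.

I = 0.07903∠31.3° A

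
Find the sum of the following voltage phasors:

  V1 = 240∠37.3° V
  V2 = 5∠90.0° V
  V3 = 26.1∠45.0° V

Step 1 — Convert each phasor to rectangular form:
  V1 = 240·(cos(37.3°) + j·sin(37.3°)) = 190.9 + j145.4 V
  V2 = 5·(cos(90.0°) + j·sin(90.0°)) = 0 + j5 V
  V3 = 26.1·(cos(45.0°) + j·sin(45.0°)) = 18.46 + j18.46 V
Step 2 — Sum components: V_total = 209.4 + j168.9 V.
Step 3 — Convert to polar: |V_total| = 269 V, ∠V_total = 38.9°.

V_total = 269∠38.9° V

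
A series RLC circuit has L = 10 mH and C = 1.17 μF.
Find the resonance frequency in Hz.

Step 1 — Resonance condition Im(Z)=0 gives ω₀ = 1/√(LC).
Step 2 — ω₀ = 1/√(0.01·1.17e-06) = 9245 rad/s.
Step 3 — f₀ = ω₀/(2π) = 1471 Hz.

f₀ = 1471 Hz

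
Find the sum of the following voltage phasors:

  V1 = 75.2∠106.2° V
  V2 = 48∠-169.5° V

Step 1 — Convert each phasor to rectangular form:
  V1 = 75.2·(cos(106.2°) + j·sin(106.2°)) = -20.98 + j72.21 V
  V2 = 48·(cos(-169.5°) + j·sin(-169.5°)) = -47.2 - j8.747 V
Step 2 — Sum components: V_total = -68.18 + j63.47 V.
Step 3 — Convert to polar: |V_total| = 93.15 V, ∠V_total = 137.0°.

V_total = 93.15∠137.0° V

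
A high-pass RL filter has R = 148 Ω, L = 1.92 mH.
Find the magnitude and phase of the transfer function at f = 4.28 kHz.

Step 1 — Angular frequency: ω = 2π·4280 = 2.689e+04 rad/s.
Step 2 — Transfer function: H(jω) = jωL/(R + jωL).
Step 3 — Numerator jωL = j·51.63; denominator R + jωL = 148 + j51.63.
Step 4 — H = 0.1085 + j0.311.
Step 5 — Magnitude: |H| = 0.3294 (-9.6 dB); phase: φ = 70.8°.

|H| = 0.3294 (-9.6 dB), φ = 70.8°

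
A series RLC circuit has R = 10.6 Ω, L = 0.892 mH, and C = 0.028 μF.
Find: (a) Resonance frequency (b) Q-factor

Step 1 — Resonance condition Im(Z)=0 gives ω₀ = 1/√(LC).
Step 2 — ω₀ = 1/√(0.000892·2.8e-08) = 2.001e+05 rad/s.
Step 3 — f₀ = ω₀/(2π) = 3.185e+04 Hz.
Step 4 — Series Q: Q = ω₀L/R = 2.001e+05·0.000892/10.6 = 16.84.

(a) f₀ = 3.185e+04 Hz  (b) Q = 16.84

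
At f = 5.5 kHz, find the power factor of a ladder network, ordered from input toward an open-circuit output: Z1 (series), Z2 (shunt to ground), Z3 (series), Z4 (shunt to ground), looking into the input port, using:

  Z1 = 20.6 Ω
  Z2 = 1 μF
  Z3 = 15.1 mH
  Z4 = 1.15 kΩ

Step 1 — Angular frequency: ω = 2π·f = 2π·5500 = 3.456e+04 rad/s.
Step 2 — Component impedances:
  Z1: Z = R = 20.6 Ω
  Z2: Z = 1/(jωC) = -j/(ω·C) = 0 - j28.94 Ω
  Z3: Z = jωL = j·3.456e+04·0.0151 = 0 + j521.8 Ω
  Z4: Z = R = 1150 Ω
Step 3 — Ladder network (open output): work backward from the far end, alternating series and parallel combinations. Z_in = 21.22 - j29.2 Ω = 36.09∠-54.0° Ω.
Step 4 — Power factor: PF = cos(φ) = Re(Z)/|Z| = 21.215/36.094 = 0.5878.
Step 5 — Type: Im(Z) = -29.2 ⇒ leading (phase φ = -54.0°).

PF = 0.5878 (leading, φ = -54.0°)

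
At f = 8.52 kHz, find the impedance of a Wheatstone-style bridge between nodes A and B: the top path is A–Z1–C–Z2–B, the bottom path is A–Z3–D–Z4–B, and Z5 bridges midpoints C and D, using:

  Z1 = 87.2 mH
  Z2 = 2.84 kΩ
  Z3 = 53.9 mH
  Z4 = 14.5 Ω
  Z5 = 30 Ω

Step 1 — Angular frequency: ω = 2π·f = 2π·8520 = 5.353e+04 rad/s.
Step 2 — Component impedances:
  Z1: Z = jωL = j·5.353e+04·0.0872 = 0 + j4668 Ω
  Z2: Z = R = 2840 Ω
  Z3: Z = jωL = j·5.353e+04·0.0539 = 0 + j2885 Ω
  Z4: Z = R = 14.5 Ω
  Z5: Z = R = 30 Ω
Step 3 — Bridge requires nodal analysis (the Z5 bridge couples midpoints C and D, so the two paths cannot be reduced to a simple series/parallel combination). Setting node B to ground and injecting 1 A at node A, the 3-node admittance system at A, C, D solves to V_A = Z_AB = 18.64 + j1783 Ω = 1783∠89.4° Ω.

Z = 18.64 + j1783 Ω = 1783∠89.4° Ω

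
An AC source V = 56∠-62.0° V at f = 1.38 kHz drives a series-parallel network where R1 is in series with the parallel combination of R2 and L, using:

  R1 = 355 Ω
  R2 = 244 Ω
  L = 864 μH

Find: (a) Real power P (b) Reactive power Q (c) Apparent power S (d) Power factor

Step 1 — Angular frequency: ω = 2π·f = 2π·1380 = 8671 rad/s.
Step 2 — Component impedances:
  R1: Z = R = 355 Ω
  R2: Z = R = 244 Ω
  L: Z = jωL = j·8671·0.000864 = 0 + j7.492 Ω
Step 3 — Parallel branch: R2 || L = 1/(1/R2 + 1/L) = 0.2298 + j7.485 Ω.
Step 4 — Series with R1: Z_total = R1 + (R2 || L) = 355.2 + j7.485 Ω = 355.3∠1.2° Ω.
Step 5 — Source phasor: V = 56∠-62.0° V = 26.29 - j49.45 V.
Step 6 — Current: I = V / Z = 0.07105 - j0.1407 A = 0.1576∠-63.2° A.
Step 7 — Complex power: S = V·I* = 8.824 + j0.1859 VA.
Step 8 — Real power: P = Re(S) = 8.824 W.
Step 9 — Reactive power: Q = Im(S) = 0.1859 VAR.
Step 10 — Apparent power: |S| = 8.826 VA.
Step 11 — Power factor: PF = P/|S| = 0.9998 (lagging).

(a) P = 8.824 W  (b) Q = 0.1859 VAR  (c) S = 8.826 VA  (d) PF = 0.9998 (lagging)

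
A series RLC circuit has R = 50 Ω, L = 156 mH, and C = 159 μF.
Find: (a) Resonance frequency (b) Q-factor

Step 1 — Resonance condition Im(Z)=0 gives ω₀ = 1/√(LC).
Step 2 — ω₀ = 1/√(0.156·0.000159) = 200.8 rad/s.
Step 3 — f₀ = ω₀/(2π) = 31.96 Hz.
Step 4 — Series Q: Q = ω₀L/R = 200.8·0.156/50 = 0.6265.

(a) f₀ = 31.96 Hz  (b) Q = 0.6265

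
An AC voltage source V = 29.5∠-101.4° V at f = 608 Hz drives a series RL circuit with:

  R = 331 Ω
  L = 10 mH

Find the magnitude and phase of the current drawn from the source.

Step 1 — Angular frequency: ω = 2π·f = 2π·608 = 3820 rad/s.
Step 2 — Component impedances:
  R: Z = R = 331 Ω
  L: Z = jωL = j·3820·0.01 = 0 + j38.2 Ω
Step 3 — Series combination: Z_total = R + L = 331 + j38.2 Ω = 333.2∠6.6° Ω.
Step 4 — Source phasor: V = 29.5∠-101.4° V = -5.831 - j28.92 V.
Step 5 — Ohm's law: I = V / Z_total = (-5.831 - j28.92) / (331 + j38.2) = -0.02734 - j0.08421 A.
Step 6 — Convert to polar: |I| = 0.08854 A, ∠I = -108.0°.

I = 0.08854∠-108.0° A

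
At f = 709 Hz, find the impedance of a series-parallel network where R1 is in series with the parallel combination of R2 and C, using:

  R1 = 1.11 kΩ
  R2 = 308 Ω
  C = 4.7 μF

Step 1 — Angular frequency: ω = 2π·f = 2π·709 = 4455 rad/s.
Step 2 — Component impedances:
  R1: Z = R = 1110 Ω
  R2: Z = R = 308 Ω
  C: Z = 1/(jωC) = -j/(ω·C) = 0 - j47.76 Ω
Step 3 — Parallel branch: R2 || C = 1/(1/R2 + 1/C) = 7.232 - j46.64 Ω.
Step 4 — Series with R1: Z_total = R1 + (R2 || C) = 1117 - j46.64 Ω = 1118∠-2.4° Ω.

Z = 1117 - j46.64 Ω = 1118∠-2.4° Ω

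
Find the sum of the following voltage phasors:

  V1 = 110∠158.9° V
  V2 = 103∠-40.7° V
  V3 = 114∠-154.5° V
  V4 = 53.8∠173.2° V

Step 1 — Convert each phasor to rectangular form:
  V1 = 110·(cos(158.9°) + j·sin(158.9°)) = -102.6 + j39.6 V
  V2 = 103·(cos(-40.7°) + j·sin(-40.7°)) = 78.09 - j67.17 V
  V3 = 114·(cos(-154.5°) + j·sin(-154.5°)) = -102.9 - j49.08 V
  V4 = 53.8·(cos(173.2°) + j·sin(173.2°)) = -53.42 + j6.37 V
Step 2 — Sum components: V_total = -180.9 - j70.27 V.
Step 3 — Convert to polar: |V_total| = 194 V, ∠V_total = -158.8°.

V_total = 194∠-158.8° V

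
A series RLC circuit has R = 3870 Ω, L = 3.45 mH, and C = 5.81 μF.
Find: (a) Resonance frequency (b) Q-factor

Step 1 — Resonance condition Im(Z)=0 gives ω₀ = 1/√(LC).
Step 2 — ω₀ = 1/√(0.00345·5.81e-06) = 7063 rad/s.
Step 3 — f₀ = ω₀/(2π) = 1124 Hz.
Step 4 — Series Q: Q = ω₀L/R = 7063·0.00345/3870 = 0.006297.

(a) f₀ = 1124 Hz  (b) Q = 0.006297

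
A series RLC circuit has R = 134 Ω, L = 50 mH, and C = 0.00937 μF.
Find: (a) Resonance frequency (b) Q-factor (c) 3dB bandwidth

Step 1 — Resonance condition Im(Z)=0 gives ω₀ = 1/√(LC).
Step 2 — ω₀ = 1/√(0.05·9.37e-09) = 4.62e+04 rad/s.
Step 3 — f₀ = ω₀/(2π) = 7353 Hz.
Step 4 — Series Q: Q = ω₀L/R = 4.62e+04·0.05/134 = 17.24.
Step 5 — 3dB bandwidth: Δω = ω₀/Q = 2680 rad/s; BW = Δω/(2π) = 426.5 Hz.

(a) f₀ = 7353 Hz  (b) Q = 17.24  (c) BW = 426.5 Hz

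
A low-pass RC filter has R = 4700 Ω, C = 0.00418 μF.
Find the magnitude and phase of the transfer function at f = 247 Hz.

Step 1 — Angular frequency: ω = 2π·247 = 1552 rad/s.
Step 2 — Transfer function: H(jω) = 1/(1 + jωRC).
Step 3 — Denominator: 1 + jωRC = 1 + j·1552·4700·4.18e-09 = 1 + j0.03049.
Step 4 — H = 0.9991 - j0.03046.
Step 5 — Magnitude: |H| = 0.9995 (-0.0 dB); phase: φ = -1.7°.

|H| = 0.9995 (-0.0 dB), φ = -1.7°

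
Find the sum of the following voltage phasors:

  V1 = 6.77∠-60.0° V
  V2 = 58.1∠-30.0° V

Step 1 — Convert each phasor to rectangular form:
  V1 = 6.77·(cos(-60.0°) + j·sin(-60.0°)) = 3.385 - j5.863 V
  V2 = 58.1·(cos(-30.0°) + j·sin(-30.0°)) = 50.32 - j29.05 V
Step 2 — Sum components: V_total = 53.7 - j34.91 V.
Step 3 — Convert to polar: |V_total| = 64.05 V, ∠V_total = -33.0°.

V_total = 64.05∠-33.0° V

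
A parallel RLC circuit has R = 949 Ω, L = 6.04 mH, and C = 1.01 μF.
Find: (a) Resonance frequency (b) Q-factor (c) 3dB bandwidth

Step 1 — Resonance: ω₀ = 1/√(LC) = 1/√(0.00604·1.01e-06) = 1.28e+04 rad/s.
Step 2 — f₀ = ω₀/(2π) = 2038 Hz.
Step 3 — Parallel Q: Q = R/(ω₀L) = 949/(1.28e+04·0.00604) = 12.27.
Step 4 — Bandwidth: Δω = ω₀/Q = 1043 rad/s; BW = Δω/(2π) = 166 Hz.

(a) f₀ = 2038 Hz  (b) Q = 12.27  (c) BW = 166 Hz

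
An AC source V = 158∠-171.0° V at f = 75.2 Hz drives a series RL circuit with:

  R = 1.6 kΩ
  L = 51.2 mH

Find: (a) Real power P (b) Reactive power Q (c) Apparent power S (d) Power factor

Step 1 — Angular frequency: ω = 2π·f = 2π·75.2 = 472.5 rad/s.
Step 2 — Component impedances:
  R: Z = R = 1600 Ω
  L: Z = jωL = j·472.5·0.0512 = 0 + j24.19 Ω
Step 3 — Series combination: Z_total = R + L = 1600 + j24.19 Ω = 1600∠0.9° Ω.
Step 4 — Source phasor: V = 158∠-171.0° V = -156.1 - j24.72 V.
Step 5 — Current: I = V / Z = -0.09775 - j0.01397 A = 0.09874∠-171.9° A.
Step 6 — Complex power: S = V·I* = 15.6 + j0.2359 VA.
Step 7 — Real power: P = Re(S) = 15.6 W.
Step 8 — Reactive power: Q = Im(S) = 0.2359 VAR.
Step 9 — Apparent power: |S| = 15.6 VA.
Step 10 — Power factor: PF = P/|S| = 0.9999 (lagging).

(a) P = 15.6 W  (b) Q = 0.2359 VAR  (c) S = 15.6 VA  (d) PF = 0.9999 (lagging)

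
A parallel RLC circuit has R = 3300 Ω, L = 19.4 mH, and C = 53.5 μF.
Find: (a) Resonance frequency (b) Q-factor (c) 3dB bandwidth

Step 1 — Resonance: ω₀ = 1/√(LC) = 1/√(0.0194·5.35e-05) = 981.6 rad/s.
Step 2 — f₀ = ω₀/(2π) = 156.2 Hz.
Step 3 — Parallel Q: Q = R/(ω₀L) = 3300/(981.6·0.0194) = 173.3.
Step 4 — Bandwidth: Δω = ω₀/Q = 5.664 rad/s; BW = Δω/(2π) = 0.9015 Hz.

(a) f₀ = 156.2 Hz  (b) Q = 173.3  (c) BW = 0.9015 Hz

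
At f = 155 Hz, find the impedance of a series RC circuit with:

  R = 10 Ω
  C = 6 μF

Step 1 — Angular frequency: ω = 2π·f = 2π·155 = 973.9 rad/s.
Step 2 — Component impedances:
  R: Z = R = 10 Ω
  C: Z = 1/(jωC) = -j/(ω·C) = 0 - j171.1 Ω
Step 3 — Series combination: Z_total = R + C = 10 - j171.1 Ω = 171.4∠-86.7° Ω.

Z = 10 - j171.1 Ω = 171.4∠-86.7° Ω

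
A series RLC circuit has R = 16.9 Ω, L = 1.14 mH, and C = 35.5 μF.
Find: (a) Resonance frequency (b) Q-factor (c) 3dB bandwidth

Step 1 — Resonance: ω₀ = 1/√(LC) = 1/√(0.00114·3.55e-05) = 4971 rad/s.
Step 2 — f₀ = ω₀/(2π) = 791.1 Hz.
Step 3 — Series Q: Q = ω₀L/R = 4971·0.00114/16.9 = 0.3353.
Step 4 — Bandwidth: Δω = ω₀/Q = 1.482e+04 rad/s; BW = Δω/(2π) = 2359 Hz.

(a) f₀ = 791.1 Hz  (b) Q = 0.3353  (c) BW = 2359 Hz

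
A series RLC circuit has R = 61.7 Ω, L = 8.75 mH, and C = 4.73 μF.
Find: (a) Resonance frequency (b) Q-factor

Step 1 — Resonance condition Im(Z)=0 gives ω₀ = 1/√(LC).
Step 2 — ω₀ = 1/√(0.00875·4.73e-06) = 4915 rad/s.
Step 3 — f₀ = ω₀/(2π) = 782.3 Hz.
Step 4 — Series Q: Q = ω₀L/R = 4915·0.00875/61.7 = 0.6971.

(a) f₀ = 782.3 Hz  (b) Q = 0.6971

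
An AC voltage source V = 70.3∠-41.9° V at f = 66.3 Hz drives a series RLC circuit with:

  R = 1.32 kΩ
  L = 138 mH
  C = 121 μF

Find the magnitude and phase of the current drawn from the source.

Step 1 — Angular frequency: ω = 2π·f = 2π·66.3 = 416.6 rad/s.
Step 2 — Component impedances:
  R: Z = R = 1320 Ω
  L: Z = jωL = j·416.6·0.138 = 0 + j57.49 Ω
  C: Z = 1/(jωC) = -j/(ω·C) = 0 - j19.84 Ω
Step 3 — Series combination: Z_total = R + L + C = 1320 + j37.65 Ω = 1321∠1.6° Ω.
Step 4 — Source phasor: V = 70.3∠-41.9° V = 52.33 - j46.95 V.
Step 5 — Ohm's law: I = V / Z_total = (52.33 - j46.95) / (1320 + j37.65) = 0.03859 - j0.03667 A.
Step 6 — Convert to polar: |I| = 0.05324 A, ∠I = -43.5°.

I = 0.05324∠-43.5° A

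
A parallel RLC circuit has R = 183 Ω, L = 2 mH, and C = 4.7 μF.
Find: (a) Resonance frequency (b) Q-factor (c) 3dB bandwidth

Step 1 — Resonance: ω₀ = 1/√(LC) = 1/√(0.002·4.7e-06) = 1.031e+04 rad/s.
Step 2 — f₀ = ω₀/(2π) = 1642 Hz.
Step 3 — Parallel Q: Q = R/(ω₀L) = 183/(1.031e+04·0.002) = 8.871.
Step 4 — Bandwidth: Δω = ω₀/Q = 1163 rad/s; BW = Δω/(2π) = 185 Hz.

(a) f₀ = 1642 Hz  (b) Q = 8.871  (c) BW = 185 Hz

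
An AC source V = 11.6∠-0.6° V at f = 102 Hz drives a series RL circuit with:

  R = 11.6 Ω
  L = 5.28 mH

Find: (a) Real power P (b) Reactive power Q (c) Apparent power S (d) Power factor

Step 1 — Angular frequency: ω = 2π·f = 2π·102 = 640.9 rad/s.
Step 2 — Component impedances:
  R: Z = R = 11.6 Ω
  L: Z = jωL = j·640.9·0.00528 = 0 + j3.384 Ω
Step 3 — Series combination: Z_total = R + L = 11.6 + j3.384 Ω = 12.08∠16.3° Ω.
Step 4 — Source phasor: V = 11.6∠-0.6° V = 11.6 - j0.1215 V.
Step 5 — Current: I = V / Z = 0.9187 - j0.2785 A = 0.96∠-16.9° A.
Step 6 — Complex power: S = V·I* = 10.69 + j3.118 VA.
Step 7 — Real power: P = Re(S) = 10.69 W.
Step 8 — Reactive power: Q = Im(S) = 3.118 VAR.
Step 9 — Apparent power: |S| = 11.14 VA.
Step 10 — Power factor: PF = P/|S| = 0.96 (lagging).

(a) P = 10.69 W  (b) Q = 3.118 VAR  (c) S = 11.14 VA  (d) PF = 0.96 (lagging)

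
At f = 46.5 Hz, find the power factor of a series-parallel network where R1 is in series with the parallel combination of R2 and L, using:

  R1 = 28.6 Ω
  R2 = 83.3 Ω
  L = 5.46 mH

Step 1 — Angular frequency: ω = 2π·f = 2π·46.5 = 292.2 rad/s.
Step 2 — Component impedances:
  R1: Z = R = 28.6 Ω
  R2: Z = R = 83.3 Ω
  L: Z = jωL = j·292.2·0.00546 = 0 + j1.595 Ω
Step 3 — Parallel branch: R2 || L = 1/(1/R2 + 1/L) = 0.03054 + j1.595 Ω.
Step 4 — Series with R1: Z_total = R1 + (R2 || L) = 28.63 + j1.595 Ω = 28.67∠3.2° Ω.
Step 5 — Power factor: PF = cos(φ) = Re(Z)/|Z| = 28.631/28.675 = 0.9985.
Step 6 — Type: Im(Z) = 1.595 ⇒ lagging (phase φ = 3.2°).

PF = 0.9985 (lagging, φ = 3.2°)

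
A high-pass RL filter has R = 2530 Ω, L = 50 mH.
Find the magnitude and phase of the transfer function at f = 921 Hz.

Step 1 — Angular frequency: ω = 2π·921 = 5787 rad/s.
Step 2 — Transfer function: H(jω) = jωL/(R + jωL).
Step 3 — Numerator jωL = j·289.3; denominator R + jωL = 2530 + j289.3.
Step 4 — H = 0.01291 + j0.1129.
Step 5 — Magnitude: |H| = 0.1136 (-18.9 dB); phase: φ = 83.5°.

|H| = 0.1136 (-18.9 dB), φ = 83.5°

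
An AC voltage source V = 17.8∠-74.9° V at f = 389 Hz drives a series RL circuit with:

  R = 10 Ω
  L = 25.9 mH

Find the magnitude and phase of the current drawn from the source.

Step 1 — Angular frequency: ω = 2π·f = 2π·389 = 2444 rad/s.
Step 2 — Component impedances:
  R: Z = R = 10 Ω
  L: Z = jωL = j·2444·0.0259 = 0 + j63.3 Ω
Step 3 — Series combination: Z_total = R + L = 10 + j63.3 Ω = 64.09∠81.0° Ω.
Step 4 — Source phasor: V = 17.8∠-74.9° V = 4.637 - j17.19 V.
Step 5 — Ohm's law: I = V / Z_total = (4.637 - j17.19) / (10 + j63.3) = -0.2536 - j0.1133 A.
Step 6 — Convert to polar: |I| = 0.2777 A, ∠I = -155.9°.

I = 0.2777∠-155.9° A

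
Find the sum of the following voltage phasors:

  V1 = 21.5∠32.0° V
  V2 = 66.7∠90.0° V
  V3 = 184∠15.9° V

Step 1 — Convert each phasor to rectangular form:
  V1 = 21.5·(cos(32.0°) + j·sin(32.0°)) = 18.23 + j11.39 V
  V2 = 66.7·(cos(90.0°) + j·sin(90.0°)) = 0 + j66.7 V
  V3 = 184·(cos(15.9°) + j·sin(15.9°)) = 177 + j50.41 V
Step 2 — Sum components: V_total = 195.2 + j128.5 V.
Step 3 — Convert to polar: |V_total| = 233.7 V, ∠V_total = 33.4°.

V_total = 233.7∠33.4° V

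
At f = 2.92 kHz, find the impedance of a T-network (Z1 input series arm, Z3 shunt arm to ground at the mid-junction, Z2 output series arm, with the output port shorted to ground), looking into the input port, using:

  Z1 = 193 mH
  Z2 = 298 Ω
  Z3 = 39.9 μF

Step 1 — Angular frequency: ω = 2π·f = 2π·2920 = 1.835e+04 rad/s.
Step 2 — Component impedances:
  Z1: Z = jωL = j·1.835e+04·0.193 = 0 + j3541 Ω
  Z2: Z = R = 298 Ω
  Z3: Z = 1/(jωC) = -j/(ω·C) = 0 - j1.366 Ω
Step 3 — With the output port shorted to ground, the output series arm Z2 runs from the junction to ground; the shunt arm Z3 also runs from the junction to ground. They appear in parallel: Z3 || Z2 = 0.006262 - j1.366 Ω.
Step 4 — Series with input arm Z1: Z_in = Z1 + (Z3 || Z2) = 0.006262 + j3540 Ω = 3540∠90.0° Ω.

Z = 0.006262 + j3540 Ω = 3540∠90.0° Ω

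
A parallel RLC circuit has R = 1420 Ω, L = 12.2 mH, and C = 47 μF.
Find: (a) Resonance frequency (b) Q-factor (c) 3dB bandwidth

Step 1 — Resonance: ω₀ = 1/√(LC) = 1/√(0.0122·4.7e-05) = 1321 rad/s.
Step 2 — f₀ = ω₀/(2π) = 210.2 Hz.
Step 3 — Parallel Q: Q = R/(ω₀L) = 1420/(1321·0.0122) = 88.14.
Step 4 — Bandwidth: Δω = ω₀/Q = 14.98 rad/s; BW = Δω/(2π) = 2.385 Hz.

(a) f₀ = 210.2 Hz  (b) Q = 88.14  (c) BW = 2.385 Hz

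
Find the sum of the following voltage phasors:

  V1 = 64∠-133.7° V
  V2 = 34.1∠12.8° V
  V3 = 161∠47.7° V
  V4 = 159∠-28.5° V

Step 1 — Convert each phasor to rectangular form:
  V1 = 64·(cos(-133.7°) + j·sin(-133.7°)) = -44.22 - j46.27 V
  V2 = 34.1·(cos(12.8°) + j·sin(12.8°)) = 33.25 + j7.555 V
  V3 = 161·(cos(47.7°) + j·sin(47.7°)) = 108.4 + j119.1 V
  V4 = 159·(cos(-28.5°) + j·sin(-28.5°)) = 139.7 - j75.87 V
Step 2 — Sum components: V_total = 237.1 + j4.497 V.
Step 3 — Convert to polar: |V_total| = 237.2 V, ∠V_total = 1.1°.

V_total = 237.2∠1.1° V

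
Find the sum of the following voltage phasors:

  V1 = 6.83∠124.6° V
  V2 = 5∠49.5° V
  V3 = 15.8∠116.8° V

Step 1 — Convert each phasor to rectangular form:
  V1 = 6.83·(cos(124.6°) + j·sin(124.6°)) = -3.878 + j5.622 V
  V2 = 5·(cos(49.5°) + j·sin(49.5°)) = 3.247 + j3.802 V
  V3 = 15.8·(cos(116.8°) + j·sin(116.8°)) = -7.124 + j14.1 V
Step 2 — Sum components: V_total = -7.755 + j23.53 V.
Step 3 — Convert to polar: |V_total| = 24.77 V, ∠V_total = 108.2°.

V_total = 24.77∠108.2° V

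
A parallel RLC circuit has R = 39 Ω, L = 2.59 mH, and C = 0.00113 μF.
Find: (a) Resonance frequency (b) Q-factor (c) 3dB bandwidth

Step 1 — Resonance: ω₀ = 1/√(LC) = 1/√(0.00259·1.13e-09) = 5.845e+05 rad/s.
Step 2 — f₀ = ω₀/(2π) = 9.303e+04 Hz.
Step 3 — Parallel Q: Q = R/(ω₀L) = 39/(5.845e+05·0.00259) = 0.02576.
Step 4 — Bandwidth: Δω = ω₀/Q = 2.269e+07 rad/s; BW = Δω/(2π) = 3.611e+06 Hz.

(a) f₀ = 9.303e+04 Hz  (b) Q = 0.02576  (c) BW = 3.611e+06 Hz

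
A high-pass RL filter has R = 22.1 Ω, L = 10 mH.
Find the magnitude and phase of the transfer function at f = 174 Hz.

Step 1 — Angular frequency: ω = 2π·174 = 1093 rad/s.
Step 2 — Transfer function: H(jω) = jωL/(R + jωL).
Step 3 — Numerator jωL = j·10.93; denominator R + jωL = 22.1 + j10.93.
Step 4 — H = 0.1966 + j0.3974.
Step 5 — Magnitude: |H| = 0.4434 (-7.1 dB); phase: φ = 63.7°.

|H| = 0.4434 (-7.1 dB), φ = 63.7°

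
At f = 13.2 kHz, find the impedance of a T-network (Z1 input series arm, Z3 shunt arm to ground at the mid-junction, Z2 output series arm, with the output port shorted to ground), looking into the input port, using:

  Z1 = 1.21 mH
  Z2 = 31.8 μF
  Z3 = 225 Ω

Step 1 — Angular frequency: ω = 2π·f = 2π·1.32e+04 = 8.294e+04 rad/s.
Step 2 — Component impedances:
  Z1: Z = jωL = j·8.294e+04·0.00121 = 0 + j100.4 Ω
  Z2: Z = 1/(jωC) = -j/(ω·C) = 0 - j0.3792 Ω
  Z3: Z = R = 225 Ω
Step 3 — With the output port shorted to ground, the output series arm Z2 runs from the junction to ground; the shunt arm Z3 also runs from the junction to ground. They appear in parallel: Z3 || Z2 = 0.0006389 - j0.3792 Ω.
Step 4 — Series with input arm Z1: Z_in = Z1 + (Z3 || Z2) = 0.0006389 + j99.98 Ω = 99.98∠90.0° Ω.

Z = 0.0006389 + j99.98 Ω = 99.98∠90.0° Ω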